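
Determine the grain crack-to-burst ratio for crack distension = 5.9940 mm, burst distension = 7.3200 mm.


Formula: Ratio = crack / burst
Substituting: Ratio = 5.9940 / 7.3200
Result: 0.8189


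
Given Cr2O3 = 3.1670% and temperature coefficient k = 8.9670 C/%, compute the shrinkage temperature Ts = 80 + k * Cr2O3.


Formula: Ts = 80 + k * Cr2O3
Substituting: Ts = 80 + 8.9670 * 3.1670
Result: 108.3985 C


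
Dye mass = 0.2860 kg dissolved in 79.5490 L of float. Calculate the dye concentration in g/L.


Formula: Conc = dye_mass(kg) / volume(L) * 1000
Substituting: Conc = 0.2860 / 79.5490 * 1000
Result: 3.5953 g/L


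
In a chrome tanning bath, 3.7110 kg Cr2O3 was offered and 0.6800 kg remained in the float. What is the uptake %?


Formula: Uptake = (offered - residual) / offered * 100
Substituting: Uptake = (3.7110 - 0.6800) / 3.7110 * 100
Result: 81.6761 %


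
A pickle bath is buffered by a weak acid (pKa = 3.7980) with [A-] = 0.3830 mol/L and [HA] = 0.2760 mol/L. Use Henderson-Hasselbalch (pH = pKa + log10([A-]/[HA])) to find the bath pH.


ratio = [A-] / [HA] = 0.3830 / 0.2760 = 1.3877
log10(ratio) = 0.1423
pH = pKa + log10(ratio) = 3.7980 + 0.1423 = 3.9403


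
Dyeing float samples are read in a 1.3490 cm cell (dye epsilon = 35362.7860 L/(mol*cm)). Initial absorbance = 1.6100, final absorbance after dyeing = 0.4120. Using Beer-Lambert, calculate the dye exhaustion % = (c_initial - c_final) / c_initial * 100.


c_initial = A_i / (epsilon * l) = 1.6100 / (35362.7860 * 1.3490) = 3.3750e-05 mol/L
c_final = A_f / (epsilon * l) = 0.4120 / (35362.7860 * 1.3490) = 8.6365e-06 mol/L
Exhaustion = (c_initial - c_final) / c_initial * 100 = (3.3750e-05 - 8.6365e-06) / 3.3750e-05 * 100 = 74.4099 %


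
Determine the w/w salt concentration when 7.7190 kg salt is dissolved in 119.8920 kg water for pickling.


Formula: Conc = salt / (water + salt) * 100
Substituting: Conc = 7.7190 / (119.8920 + 7.7190) * 100
Result: 6.0489 %


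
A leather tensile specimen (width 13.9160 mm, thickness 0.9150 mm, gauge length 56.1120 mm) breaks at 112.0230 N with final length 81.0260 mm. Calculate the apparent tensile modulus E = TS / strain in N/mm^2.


TS = F / (w * t) = 112.0230 / (13.9160 * 0.9150) = 8.7978 N/mm^2
strain = (Lf - L0) / L0 = (81.0260 - 56.1120) / 56.1120 = 0.4440
E = TS / strain = 8.7978 / 0.4440 = 19.8145 N/mm^2


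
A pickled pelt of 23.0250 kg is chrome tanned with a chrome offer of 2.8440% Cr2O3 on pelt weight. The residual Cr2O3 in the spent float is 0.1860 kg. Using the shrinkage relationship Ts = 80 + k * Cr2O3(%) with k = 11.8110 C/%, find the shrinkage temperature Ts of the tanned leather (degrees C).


Offered = pelt * offer_pct / 100 = 23.0250 * 2.8440 / 100 = 0.6548 kg
Uptake = offered - residual = 0.6548 - 0.1860 = 0.4688 kg
Cr2O3% on pelt = uptake / pelt * 100 = 0.4688 / 23.0250 * 100 = 2.0362 %
Ts = 80 + k * Cr2O3% = 80 + 11.8110 * 2.0362 = 104.0494 C


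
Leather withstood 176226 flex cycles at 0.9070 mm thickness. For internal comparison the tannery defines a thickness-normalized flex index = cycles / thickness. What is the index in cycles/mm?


Formula: Index = cycles / thickness
Substituting: Index = 176226 / 0.9070
Result: 194295.4796 cycles/mm


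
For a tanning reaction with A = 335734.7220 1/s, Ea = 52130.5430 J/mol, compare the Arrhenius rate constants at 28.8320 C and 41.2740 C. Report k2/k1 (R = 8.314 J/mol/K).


T1 = 28.8320 + 273.15 = 301.9820 K; T2 = 41.2740 + 273.15 = 314.4240 K
k1 = A * exp(-Ea/(R*T1)) = 335734.7220 * exp(-52130.5430/(8.314*301.9820)) = 3.2249e-04 1/s
k2 = A * exp(-Ea/(R*T2)) = 335734.7220 * exp(-52130.5430/(8.314*314.4240)) = 7.3340e-04 1/s
k2/k1 = 7.3340e-04 / 3.2249e-04 = 2.2742


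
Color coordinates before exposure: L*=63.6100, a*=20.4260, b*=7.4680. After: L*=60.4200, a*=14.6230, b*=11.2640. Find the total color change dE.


dL = -3.1900, da = -5.8030, db = 3.7960
dE = sqrt((-3.1900)^2 + (-5.8030)^2 + 3.7960^2) = 7.6329


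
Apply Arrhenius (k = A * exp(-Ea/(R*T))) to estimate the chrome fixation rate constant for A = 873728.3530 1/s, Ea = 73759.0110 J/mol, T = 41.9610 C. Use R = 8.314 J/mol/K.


T_K = T_C + 273.15 = 41.9610 + 273.15 = 315.1110 K
exponent = -Ea / (R * T_K) = -73759.0110 / (8.314 * 315.1110) = -28.1541
k = A * exp(exponent) = 873728.3530 * exp(-28.1541) = 5.1786e-07 1/s


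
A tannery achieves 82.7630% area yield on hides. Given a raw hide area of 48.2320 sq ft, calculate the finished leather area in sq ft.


Formula: finished = raw * yield / 100
Substituting: finished = 48.2320 * 82.7630 / 100
Result: 39.9183 sq ft


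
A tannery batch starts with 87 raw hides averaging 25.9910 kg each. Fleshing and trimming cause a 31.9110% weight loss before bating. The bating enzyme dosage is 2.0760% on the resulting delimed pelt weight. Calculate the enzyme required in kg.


Total_raw = N * avg_wt = 87 * 25.9910 = 2261.2170 kg
Substrate = Total_raw * (1 - loss/100) = 2261.2170 * (1 - 31.9110/100) = 1539.6400 kg
Enzyme = Substrate * pct / 100 = 1539.6400 * 2.0760 / 100 = 31.9629 kg


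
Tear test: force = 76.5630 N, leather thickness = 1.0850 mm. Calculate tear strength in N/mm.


Formula: Tear strength = force / thickness
Substituting: Tear strength = 76.5630 / 1.0850
Result: 70.5650 N/mm


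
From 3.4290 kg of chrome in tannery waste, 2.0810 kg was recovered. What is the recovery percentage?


Formula: Recovery = recovered / input * 100
Substituting: Recovery = 2.0810 / 3.4290 * 100
Result: 60.6882 %


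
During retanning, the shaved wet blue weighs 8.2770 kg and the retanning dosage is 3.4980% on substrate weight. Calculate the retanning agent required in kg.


Formula: Retan = substrate * pct / 100
Substituting: Retan = 8.2770 * 3.4980 / 100
Result: 0.2895 kg


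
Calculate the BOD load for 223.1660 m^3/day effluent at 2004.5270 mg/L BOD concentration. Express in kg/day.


Formula: BOD_load = volume * conc / 1000
Substituting: BOD_load = 223.1660 * 2004.5270 / 1000
Result: 447.3423 kg/day


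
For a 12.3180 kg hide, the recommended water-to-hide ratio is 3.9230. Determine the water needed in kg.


Formula: Water = hide_weight * ratio
Substituting: Water = 12.3180 * 3.9230
Result: 48.3235 kg


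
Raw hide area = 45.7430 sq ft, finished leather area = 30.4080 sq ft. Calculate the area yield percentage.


Formula: Yield = finished / raw * 100
Substituting: Yield = 30.4080 / 45.7430 * 100
Result: 66.4757 %


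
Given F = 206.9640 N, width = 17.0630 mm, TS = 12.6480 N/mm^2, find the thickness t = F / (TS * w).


Formula: t = F / (TS * w)
Substituting: t = 206.9640 / (12.6480 * 17.0630)
Result: 0.9590 mm


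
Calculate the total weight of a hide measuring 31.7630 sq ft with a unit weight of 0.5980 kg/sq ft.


Formula: Weight = area * weight_per_sqft
Substituting: Weight = 31.7630 * 0.5980
Result: 18.9943 kg


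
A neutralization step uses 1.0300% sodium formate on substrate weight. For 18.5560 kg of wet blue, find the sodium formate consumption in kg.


Formula: Neutralizer = substrate * pct / 100
Substituting: Neutralizer = 18.5560 * 1.0300 / 100
Result: 0.1911 kg


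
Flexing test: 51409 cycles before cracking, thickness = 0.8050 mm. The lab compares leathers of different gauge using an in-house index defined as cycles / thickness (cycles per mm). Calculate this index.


Formula: Index = cycles / thickness
Substituting: Index = 51409 / 0.8050
Result: 63862.1118 cycles/mm


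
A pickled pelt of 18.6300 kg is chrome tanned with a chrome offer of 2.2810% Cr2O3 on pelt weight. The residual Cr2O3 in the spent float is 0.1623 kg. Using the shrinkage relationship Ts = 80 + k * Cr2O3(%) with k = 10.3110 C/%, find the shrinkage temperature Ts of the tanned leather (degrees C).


Offered = pelt * offer_pct / 100 = 18.6300 * 2.2810 / 100 = 0.4250 kg
Uptake = offered - residual = 0.4250 - 0.1623 = 0.2627 kg
Cr2O3% on pelt = uptake / pelt * 100 = 0.2627 / 18.6300 * 100 = 1.4098 %
Ts = 80 + k * Cr2O3% = 80 + 10.3110 * 1.4098 = 94.5367 C


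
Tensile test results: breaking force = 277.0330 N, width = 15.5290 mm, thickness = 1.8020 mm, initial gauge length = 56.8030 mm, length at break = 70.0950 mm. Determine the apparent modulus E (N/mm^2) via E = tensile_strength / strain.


TS = F / (w * t) = 277.0330 / (15.5290 * 1.8020) = 9.9000 N/mm^2
strain = (Lf - L0) / L0 = (70.0950 - 56.8030) / 56.8030 = 0.2340
E = TS / strain = 9.9000 / 0.2340 = 42.3072 N/mm^2


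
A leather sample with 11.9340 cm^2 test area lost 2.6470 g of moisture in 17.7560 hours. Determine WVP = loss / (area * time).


Formula: WVP = loss / (area * time)
Substituting: WVP = 2.6470 / (11.9340 * 17.7560)
Result: 0.0124917 g/(cm^2*hr)


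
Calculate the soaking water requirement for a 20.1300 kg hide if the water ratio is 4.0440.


Formula: Water = hide_weight * ratio
Substituting: Water = 20.1300 * 4.0440
Result: 81.4057 kg


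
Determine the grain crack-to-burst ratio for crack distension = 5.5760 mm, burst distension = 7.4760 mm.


Formula: Ratio = crack / burst
Substituting: Ratio = 5.5760 / 7.4760
Result: 0.7459


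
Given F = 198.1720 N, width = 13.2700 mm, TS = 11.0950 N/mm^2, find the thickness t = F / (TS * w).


Formula: t = F / (TS * w)
Substituting: t = 198.1720 / (11.0950 * 13.2700)
Result: 1.3460 mm


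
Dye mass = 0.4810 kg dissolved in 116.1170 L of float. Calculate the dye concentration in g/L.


Formula: Conc = dye_mass(kg) / volume(L) * 1000
Substituting: Conc = 0.4810 / 116.1170 * 1000
Result: 4.1424 g/L


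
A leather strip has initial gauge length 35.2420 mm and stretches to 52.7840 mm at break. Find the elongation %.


Formula: Elongation = (Lf - L0) / L0 * 100
Substituting: Elongation = (52.7840 - 35.2420) / 35.2420 * 100
Result: 49.7758 %


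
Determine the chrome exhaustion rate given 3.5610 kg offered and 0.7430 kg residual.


Formula: Uptake = (offered - residual) / offered * 100
Substituting: Uptake = (3.5610 - 0.7430) / 3.5610 * 100
Result: 79.1351 %


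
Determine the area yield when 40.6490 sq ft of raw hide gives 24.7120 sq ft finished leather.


Formula: Yield = finished / raw * 100
Substituting: Yield = 24.7120 / 40.6490 * 100
Result: 60.7936 %


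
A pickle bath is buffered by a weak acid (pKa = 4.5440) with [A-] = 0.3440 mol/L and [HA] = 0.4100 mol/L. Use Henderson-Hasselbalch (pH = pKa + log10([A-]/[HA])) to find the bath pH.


ratio = [A-] / [HA] = 0.3440 / 0.4100 = 0.8390
log10(ratio) = -0.0762254
pH = pKa + log10(ratio) = 4.5440 - 0.0762254 = 4.4678


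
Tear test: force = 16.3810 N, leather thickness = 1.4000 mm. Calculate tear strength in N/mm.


Formula: Tear strength = force / thickness
Substituting: Tear strength = 16.3810 / 1.4000
Result: 11.7007 N/mm


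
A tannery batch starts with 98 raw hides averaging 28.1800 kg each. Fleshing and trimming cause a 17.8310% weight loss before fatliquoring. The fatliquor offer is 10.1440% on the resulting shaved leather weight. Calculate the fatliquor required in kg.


Total_raw = N * avg_wt = 98 * 28.1800 = 2761.6400 kg
Substrate = Total_raw * (1 - loss/100) = 2761.6400 * (1 - 17.8310/100) = 2269.2120 kg
Fat = Substrate * pct / 100 = 2269.2120 * 10.1440 / 100 = 230.1889 kg


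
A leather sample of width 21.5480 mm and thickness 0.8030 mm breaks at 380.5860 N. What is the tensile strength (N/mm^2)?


Formula: TS = force / (width * thickness)
Substituting: TS = 380.5860 / (21.5480 * 0.8030)
Result: 21.9953 N/mm^2


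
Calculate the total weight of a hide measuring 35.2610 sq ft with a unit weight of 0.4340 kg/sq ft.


Formula: Weight = area * weight_per_sqft
Substituting: Weight = 35.2610 * 0.4340
Result: 15.3033 kg


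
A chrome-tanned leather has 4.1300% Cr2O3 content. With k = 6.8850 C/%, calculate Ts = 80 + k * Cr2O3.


Formula: Ts = 80 + k * Cr2O3
Substituting: Ts = 80 + 6.8850 * 4.1300
Result: 108.4350 C


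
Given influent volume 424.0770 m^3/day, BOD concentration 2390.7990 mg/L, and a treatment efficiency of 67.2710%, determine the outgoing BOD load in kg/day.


Load_in = volume * conc / 1000 = 424.0770 * 2390.7990 / 1000 = 1013.8829 kg/day
Removed = Load_in * eff / 100 = 1013.8829 * 67.2710 / 100 = 682.0491 kg/day
Load_out = Load_in - Removed = 1013.8829 - 682.0491 = 331.8337 kg/day


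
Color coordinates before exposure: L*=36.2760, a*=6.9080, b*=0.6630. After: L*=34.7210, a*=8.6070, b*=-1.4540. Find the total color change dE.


dL = -1.5550, da = 1.6990, db = -2.1170
dE = sqrt((-1.5550)^2 + 1.6990^2 + (-2.1170)^2) = 3.1283


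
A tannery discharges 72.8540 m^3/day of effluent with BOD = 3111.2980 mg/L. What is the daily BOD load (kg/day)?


Formula: BOD_load = volume * conc / 1000
Substituting: BOD_load = 72.8540 * 3111.2980 / 1000
Result: 226.6705 kg/day


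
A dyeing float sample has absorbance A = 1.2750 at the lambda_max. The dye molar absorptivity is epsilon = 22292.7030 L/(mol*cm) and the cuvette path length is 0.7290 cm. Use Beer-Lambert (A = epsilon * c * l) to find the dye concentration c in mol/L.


Formula: c = A / (epsilon * l)
Substituting: c = 1.2750 / (22292.7030 * 0.7290)
Result: 7.8455e-05 mol/L


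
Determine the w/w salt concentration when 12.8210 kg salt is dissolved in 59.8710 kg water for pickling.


Formula: Conc = salt / (water + salt) * 100
Substituting: Conc = 12.8210 / (59.8710 + 12.8210) * 100
Result: 17.6374 %


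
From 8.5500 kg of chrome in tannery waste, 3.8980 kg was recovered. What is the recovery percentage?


Formula: Recovery = recovered / input * 100
Substituting: Recovery = 3.8980 / 8.5500 * 100
Result: 45.5906 %


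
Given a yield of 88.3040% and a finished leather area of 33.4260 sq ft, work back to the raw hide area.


Formula: raw = finished * 100 / yield
Substituting: raw = 33.4260 * 100 / 88.3040
Result: 37.8533 sq ft


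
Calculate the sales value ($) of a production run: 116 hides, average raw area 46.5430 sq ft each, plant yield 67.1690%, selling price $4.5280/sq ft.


Raw_total = N * avg_area = 116 * 46.5430 = 5398.9880 sq ft
Finished = Raw_total * yield / 100 = 5398.9880 * 67.1690 / 100 = 3626.4462 sq ft
Value = Finished * price = 3626.4462 * 4.5280 = 16420.5486 $


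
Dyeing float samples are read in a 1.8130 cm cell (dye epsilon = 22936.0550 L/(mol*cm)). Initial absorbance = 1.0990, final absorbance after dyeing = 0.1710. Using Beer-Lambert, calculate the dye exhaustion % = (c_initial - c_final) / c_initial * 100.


c_initial = A_i / (epsilon * l) = 1.0990 / (22936.0550 * 1.8130) = 2.6429e-05 mol/L
c_final = A_f / (epsilon * l) = 0.1710 / (22936.0550 * 1.8130) = 4.1123e-06 mol/L
Exhaustion = (c_initial - c_final) / c_initial * 100 = (2.6429e-05 - 4.1123e-06) / 2.6429e-05 * 100 = 84.4404 %


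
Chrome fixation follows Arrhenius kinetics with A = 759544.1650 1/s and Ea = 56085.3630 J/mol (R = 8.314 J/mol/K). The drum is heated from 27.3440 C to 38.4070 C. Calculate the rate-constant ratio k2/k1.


T1 = 27.3440 + 273.15 = 300.4940 K; T2 = 38.4070 + 273.15 = 311.5570 K
k1 = A * exp(-Ea/(R*T1)) = 759544.1650 * exp(-56085.3630/(8.314*300.4940)) = 1.3518e-04 1/s
k2 = A * exp(-Ea/(R*T2)) = 759544.1650 * exp(-56085.3630/(8.314*311.5570)) = 3.0000e-04 1/s
k2/k1 = 3.0000e-04 / 1.3518e-04 = 2.2192


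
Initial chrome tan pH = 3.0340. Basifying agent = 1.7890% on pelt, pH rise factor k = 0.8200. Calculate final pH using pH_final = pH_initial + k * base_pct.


Formula: pH_final = pH_initial + k * base_pct
Substituting: pH_final = 3.0340 + 0.8200 * 1.7890
Result: 4.5010


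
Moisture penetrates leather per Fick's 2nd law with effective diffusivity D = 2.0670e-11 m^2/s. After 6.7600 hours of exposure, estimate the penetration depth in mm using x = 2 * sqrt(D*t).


t = 6.7600 hr * 3600 = 24336.0000 s
D * t = 2.0670e-11 * 24336.0000 = 5.0303e-07
x = 2 * sqrt(D*t) = 2 * sqrt(5.0303e-07) = 0.00141849 m = 1.4185 mm


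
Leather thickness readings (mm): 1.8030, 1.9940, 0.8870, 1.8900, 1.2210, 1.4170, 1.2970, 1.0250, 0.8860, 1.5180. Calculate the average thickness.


Formula: Average = sum / n
Substituting: Average = 13.9380 / 10
Result: 1.3938 mm


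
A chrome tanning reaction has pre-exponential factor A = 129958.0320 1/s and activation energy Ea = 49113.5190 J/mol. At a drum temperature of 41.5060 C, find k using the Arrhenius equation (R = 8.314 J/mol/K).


T_K = T_C + 273.15 = 41.5060 + 273.15 = 314.6560 K
exponent = -Ea / (R * T_K) = -49113.5190 / (8.314 * 314.6560) = -18.7739
k = A * exp(exponent) = 129958.0320 * exp(-18.7739) = 9.1284e-04 1/s


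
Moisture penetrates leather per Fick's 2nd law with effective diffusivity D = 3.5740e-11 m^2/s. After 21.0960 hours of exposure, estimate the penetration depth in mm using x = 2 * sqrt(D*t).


t = 21.0960 hr * 3600 = 75945.6000 s
D * t = 3.5740e-11 * 75945.6000 = 2.7143e-06
x = 2 * sqrt(D*t) = 2 * sqrt(2.7143e-06) = 0.00329502 m = 3.2950 mm


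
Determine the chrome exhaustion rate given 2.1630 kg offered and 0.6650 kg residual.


Formula: Uptake = (offered - residual) / offered * 100
Substituting: Uptake = (2.1630 - 0.6650) / 2.1630 * 100
Result: 69.2557 %


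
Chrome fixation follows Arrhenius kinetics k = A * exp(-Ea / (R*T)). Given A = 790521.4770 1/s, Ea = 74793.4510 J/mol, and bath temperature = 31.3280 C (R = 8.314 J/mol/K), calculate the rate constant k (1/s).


T_K = T_C + 273.15 = 31.3280 + 273.15 = 304.4780 K
exponent = -Ea / (R * T_K) = -74793.4510 / (8.314 * 304.4780) = -29.5459
k = A * exp(exponent) = 790521.4770 * exp(-29.5459) = 1.1649e-07 1/s


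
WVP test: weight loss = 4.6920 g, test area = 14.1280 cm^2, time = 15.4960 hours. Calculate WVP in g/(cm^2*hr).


Formula: WVP = loss / (area * time)
Substituting: WVP = 4.6920 / (14.1280 * 15.4960)
Result: 0.0214318 g/(cm^2*hr)


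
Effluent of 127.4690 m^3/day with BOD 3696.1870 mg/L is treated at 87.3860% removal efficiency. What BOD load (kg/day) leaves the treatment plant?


Load_in = volume * conc / 1000 = 127.4690 * 3696.1870 / 1000 = 471.1493 kg/day
Removed = Load_in * eff / 100 = 471.1493 * 87.3860 / 100 = 411.7185 kg/day
Load_out = Load_in - Removed = 471.1493 - 411.7185 = 59.4308 kg/day


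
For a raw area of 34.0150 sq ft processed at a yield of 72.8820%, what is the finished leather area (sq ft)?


Formula: finished = raw * yield / 100
Substituting: finished = 34.0150 * 72.8820 / 100
Result: 24.7908 sq ft


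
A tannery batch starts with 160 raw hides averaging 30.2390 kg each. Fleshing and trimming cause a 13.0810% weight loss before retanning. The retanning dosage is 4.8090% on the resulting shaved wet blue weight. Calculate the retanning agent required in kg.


Total_raw = N * avg_wt = 160 * 30.2390 = 4838.2400 kg
Substrate = Total_raw * (1 - loss/100) = 4838.2400 * (1 - 13.0810/100) = 4205.3498 kg
Retan = Substrate * pct / 100 = 4205.3498 * 4.8090 / 100 = 202.2353 kg


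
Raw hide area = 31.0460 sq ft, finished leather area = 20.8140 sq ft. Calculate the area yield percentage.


Formula: Yield = finished / raw * 100
Substituting: Yield = 20.8140 / 31.0460 * 100
Result: 67.0425 %


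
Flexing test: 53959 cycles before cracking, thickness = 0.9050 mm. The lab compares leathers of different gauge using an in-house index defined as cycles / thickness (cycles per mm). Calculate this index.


Formula: Index = cycles / thickness
Substituting: Index = 53959 / 0.9050
Result: 59623.2044 cycles/mm


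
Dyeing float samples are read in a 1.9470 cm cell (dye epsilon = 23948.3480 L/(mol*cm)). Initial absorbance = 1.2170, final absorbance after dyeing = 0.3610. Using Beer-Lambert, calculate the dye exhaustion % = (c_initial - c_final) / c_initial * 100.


c_initial = A_i / (epsilon * l) = 1.2170 / (23948.3480 * 1.9470) = 2.6101e-05 mol/L
c_final = A_f / (epsilon * l) = 0.3610 / (23948.3480 * 1.9470) = 7.7422e-06 mol/L
Exhaustion = (c_initial - c_final) / c_initial * 100 = (2.6101e-05 - 7.7422e-06) / 2.6101e-05 * 100 = 70.3369 %


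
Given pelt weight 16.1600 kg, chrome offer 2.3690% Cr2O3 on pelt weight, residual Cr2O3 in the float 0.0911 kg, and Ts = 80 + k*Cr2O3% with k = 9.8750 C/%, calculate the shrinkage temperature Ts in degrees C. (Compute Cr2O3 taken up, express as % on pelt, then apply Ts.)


Offered = pelt * offer_pct / 100 = 16.1600 * 2.3690 / 100 = 0.3828 kg
Uptake = offered - residual = 0.3828 - 0.0911 = 0.2917 kg
Cr2O3% on pelt = uptake / pelt * 100 = 0.2917 / 16.1600 * 100 = 1.8053 %
Ts = 80 + k * Cr2O3% = 80 + 9.8750 * 1.8053 = 97.8270 C


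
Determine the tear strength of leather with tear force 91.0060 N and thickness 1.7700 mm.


Formula: Tear strength = force / thickness
Substituting: Tear strength = 91.0060 / 1.7700
Result: 51.4158 N/mm


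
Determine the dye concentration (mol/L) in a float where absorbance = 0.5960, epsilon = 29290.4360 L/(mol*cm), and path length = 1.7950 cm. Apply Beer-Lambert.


Formula: c = A / (epsilon * l)
Substituting: c = 0.5960 / (29290.4360 * 1.7950)
Result: 1.1336e-05 mol/L


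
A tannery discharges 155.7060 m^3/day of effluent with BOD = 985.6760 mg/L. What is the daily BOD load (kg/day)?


Formula: BOD_load = volume * conc / 1000
Substituting: BOD_load = 155.7060 * 985.6760 / 1000
Result: 153.4757 kg/day


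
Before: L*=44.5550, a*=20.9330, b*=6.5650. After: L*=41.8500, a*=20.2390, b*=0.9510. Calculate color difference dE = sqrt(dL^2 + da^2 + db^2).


dL = -2.7050, da = -0.6940, db = -5.6140
dE = sqrt((-2.7050)^2 + (-0.6940)^2 + (-5.6140)^2) = 6.2702


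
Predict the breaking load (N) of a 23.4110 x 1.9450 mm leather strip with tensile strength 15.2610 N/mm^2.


Formula: F = TS * w * t
Substituting: F = 15.2610 * 23.4110 * 1.9450
Result: 694.9004 N


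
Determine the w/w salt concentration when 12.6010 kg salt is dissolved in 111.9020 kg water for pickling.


Formula: Conc = salt / (water + salt) * 100
Substituting: Conc = 12.6010 / (111.9020 + 12.6010) * 100
Result: 10.1210 %


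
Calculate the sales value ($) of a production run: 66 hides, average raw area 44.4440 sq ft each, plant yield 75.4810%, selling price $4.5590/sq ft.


Raw_total = N * avg_area = 66 * 44.4440 = 2933.3040 sq ft
Finished = Raw_total * yield / 100 = 2933.3040 * 75.4810 / 100 = 2214.0872 sq ft
Value = Finished * price = 2214.0872 * 4.5590 = 10094.0235 $


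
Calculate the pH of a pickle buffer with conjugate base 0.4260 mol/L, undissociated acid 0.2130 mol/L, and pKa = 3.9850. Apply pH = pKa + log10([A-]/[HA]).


ratio = [A-] / [HA] = 0.4260 / 0.2130 = 2.0000
log10(ratio) = 0.3010
pH = pKa + log10(ratio) = 3.9850 + 0.3010 = 4.2860


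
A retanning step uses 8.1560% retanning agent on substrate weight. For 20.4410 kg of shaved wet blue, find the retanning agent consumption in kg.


Formula: Retan = substrate * pct / 100
Substituting: Retan = 20.4410 * 8.1560 / 100
Result: 1.6672 kg


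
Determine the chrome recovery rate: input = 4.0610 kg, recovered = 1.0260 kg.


Formula: Recovery = recovered / input * 100
Substituting: Recovery = 1.0260 / 4.0610 * 100
Result: 25.2647 %


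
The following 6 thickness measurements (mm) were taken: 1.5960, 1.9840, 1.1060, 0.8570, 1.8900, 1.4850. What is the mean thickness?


Formula: Average = sum / n
Substituting: Average = 8.9180 / 6
Result: 1.4863 mm


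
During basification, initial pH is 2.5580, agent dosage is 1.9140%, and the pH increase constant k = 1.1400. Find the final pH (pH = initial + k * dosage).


Formula: pH_final = pH_initial + k * base_pct
Substituting: pH_final = 2.5580 + 1.1400 * 1.9140
Result: 4.7400


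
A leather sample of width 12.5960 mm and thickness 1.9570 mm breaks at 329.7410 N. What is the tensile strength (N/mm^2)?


Formula: TS = force / (width * thickness)
Substituting: TS = 329.7410 / (12.5960 * 1.9570)
Result: 13.3767 N/mm^2


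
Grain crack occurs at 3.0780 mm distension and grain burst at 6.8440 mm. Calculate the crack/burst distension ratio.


Formula: Ratio = crack / burst
Substituting: Ratio = 3.0780 / 6.8440
Result: 0.4497


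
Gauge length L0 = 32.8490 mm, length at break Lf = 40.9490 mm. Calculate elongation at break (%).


Formula: Elongation = (Lf - L0) / L0 * 100
Substituting: Elongation = (40.9490 - 32.8490) / 32.8490 * 100
Result: 24.6583 %


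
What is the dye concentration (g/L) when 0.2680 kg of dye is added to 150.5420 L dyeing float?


Formula: Conc = dye_mass(kg) / volume(L) * 1000
Substituting: Conc = 0.2680 / 150.5420 * 1000
Result: 1.7802 g/L


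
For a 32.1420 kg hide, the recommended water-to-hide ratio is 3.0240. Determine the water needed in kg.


Formula: Water = hide_weight * ratio
Substituting: Water = 32.1420 * 3.0240
Result: 97.1974 kg


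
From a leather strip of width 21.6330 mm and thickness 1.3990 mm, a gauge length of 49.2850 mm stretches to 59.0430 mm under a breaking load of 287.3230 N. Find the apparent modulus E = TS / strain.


TS = F / (w * t) = 287.3230 / (21.6330 * 1.3990) = 9.4937 N/mm^2
strain = (Lf - L0) / L0 = (59.0430 - 49.2850) / 49.2850 = 0.1980
E = TS / strain = 9.4937 / 0.1980 = 47.9501 N/mm^2


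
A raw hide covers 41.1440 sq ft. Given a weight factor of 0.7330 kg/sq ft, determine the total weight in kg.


Formula: Weight = area * weight_per_sqft
Substituting: Weight = 41.1440 * 0.7330
Result: 30.1586 kg


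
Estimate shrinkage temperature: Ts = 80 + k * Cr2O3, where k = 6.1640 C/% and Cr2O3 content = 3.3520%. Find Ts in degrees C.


Formula: Ts = 80 + k * Cr2O3
Substituting: Ts = 80 + 6.1640 * 3.3520
Result: 100.6617 C


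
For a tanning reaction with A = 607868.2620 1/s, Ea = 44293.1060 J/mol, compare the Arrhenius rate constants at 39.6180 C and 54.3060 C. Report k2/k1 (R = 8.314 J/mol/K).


T1 = 39.6180 + 273.15 = 312.7680 K; T2 = 54.3060 + 273.15 = 327.4560 K
k1 = A * exp(-Ea/(R*T1)) = 607868.2620 * exp(-44293.1060/(8.314*312.7680)) = 0.0243364 1/s
k2 = A * exp(-Ea/(R*T2)) = 607868.2620 * exp(-44293.1060/(8.314*327.4560)) = 0.0522483 1/s
k2/k1 = 0.0522483 / 0.0243364 = 2.1469


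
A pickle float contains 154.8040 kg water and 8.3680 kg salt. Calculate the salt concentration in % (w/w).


Formula: Conc = salt / (water + salt) * 100
Substituting: Conc = 8.3680 / (154.8040 + 8.3680) * 100
Result: 5.1283 %


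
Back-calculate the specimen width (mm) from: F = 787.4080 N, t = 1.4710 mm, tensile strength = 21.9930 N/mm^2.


Formula: w = F / (TS * t)
Substituting: w = 787.4080 / (21.9930 * 1.4710)
Result: 24.3390 mm


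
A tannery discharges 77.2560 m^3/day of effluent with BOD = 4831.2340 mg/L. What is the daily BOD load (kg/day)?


Formula: BOD_load = volume * conc / 1000
Substituting: BOD_load = 77.2560 * 4831.2340 / 1000
Result: 373.2418 kg/day


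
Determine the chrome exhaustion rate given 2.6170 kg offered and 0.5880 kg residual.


Formula: Uptake = (offered - residual) / offered * 100
Substituting: Uptake = (2.6170 - 0.5880) / 2.6170 * 100
Result: 77.5315 %


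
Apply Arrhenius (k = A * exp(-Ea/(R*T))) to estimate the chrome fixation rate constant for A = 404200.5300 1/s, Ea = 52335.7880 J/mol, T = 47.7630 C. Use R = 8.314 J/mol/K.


T_K = T_C + 273.15 = 47.7630 + 273.15 = 320.9130 K
exponent = -Ea / (R * T_K) = -52335.7880 / (8.314 * 320.9130) = -19.6156
k = A * exp(exponent) = 404200.5300 * exp(-19.6156) = 0.00122364 1/s


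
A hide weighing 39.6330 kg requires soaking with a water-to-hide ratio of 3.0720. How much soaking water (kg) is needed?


Formula: Water = hide_weight * ratio
Substituting: Water = 39.6330 * 3.0720
Result: 121.7526 kg


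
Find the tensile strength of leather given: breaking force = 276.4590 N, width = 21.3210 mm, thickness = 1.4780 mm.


Formula: TS = force / (width * thickness)
Substituting: TS = 276.4590 / (21.3210 * 1.4780)
Result: 8.7730 N/mm^2


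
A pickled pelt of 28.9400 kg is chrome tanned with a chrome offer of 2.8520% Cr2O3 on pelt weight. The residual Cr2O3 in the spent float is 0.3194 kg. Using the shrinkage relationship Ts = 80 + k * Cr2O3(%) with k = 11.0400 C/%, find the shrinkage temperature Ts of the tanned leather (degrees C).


Offered = pelt * offer_pct / 100 = 28.9400 * 2.8520 / 100 = 0.8254 kg
Uptake = offered - residual = 0.8254 - 0.3194 = 0.5060 kg
Cr2O3% on pelt = uptake / pelt * 100 = 0.5060 / 28.9400 * 100 = 1.7483 %
Ts = 80 + k * Cr2O3% = 80 + 11.0400 * 1.7483 = 99.3016 C


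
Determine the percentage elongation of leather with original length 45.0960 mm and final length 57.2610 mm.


Formula: Elongation = (Lf - L0) / L0 * 100
Substituting: Elongation = (57.2610 - 45.0960) / 45.0960 * 100
Result: 26.9758 %


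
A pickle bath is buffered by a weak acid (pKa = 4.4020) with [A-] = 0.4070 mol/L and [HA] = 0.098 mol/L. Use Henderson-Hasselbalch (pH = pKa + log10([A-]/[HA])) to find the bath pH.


ratio = [A-] / [HA] = 0.4070 / 0.098 = 4.1531
log10(ratio) = 0.6184
pH = pKa + log10(ratio) = 4.4020 + 0.6184 = 5.0204


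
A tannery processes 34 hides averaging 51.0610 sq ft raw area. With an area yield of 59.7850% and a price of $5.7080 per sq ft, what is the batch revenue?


Raw_total = N * avg_area = 34 * 51.0610 = 1736.0740 sq ft
Finished = Raw_total * yield / 100 = 1736.0740 * 59.7850 / 100 = 1037.9118 sq ft
Value = Finished * price = 1037.9118 * 5.7080 = 5924.4008 $


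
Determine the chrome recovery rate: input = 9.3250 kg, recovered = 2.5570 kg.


Formula: Recovery = recovered / input * 100
Substituting: Recovery = 2.5570 / 9.3250 * 100
Result: 27.4209 %


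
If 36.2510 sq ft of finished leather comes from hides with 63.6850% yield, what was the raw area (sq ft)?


Formula: raw = finished * 100 / yield
Substituting: raw = 36.2510 * 100 / 63.6850
Result: 56.9224 sq ft


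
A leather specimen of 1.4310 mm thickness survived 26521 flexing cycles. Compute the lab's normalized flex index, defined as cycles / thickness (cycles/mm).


Formula: Index = cycles / thickness
Substituting: Index = 26521 / 1.4310
Result: 18533.1936 cycles/mm


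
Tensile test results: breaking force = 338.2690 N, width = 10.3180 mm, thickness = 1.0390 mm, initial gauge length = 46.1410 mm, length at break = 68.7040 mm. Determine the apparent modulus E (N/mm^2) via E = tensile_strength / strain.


TS = F / (w * t) = 338.2690 / (10.3180 * 1.0390) = 31.5538 N/mm^2
strain = (Lf - L0) / L0 = (68.7040 - 46.1410) / 46.1410 = 0.4890
E = TS / strain = 31.5538 / 0.4890 = 64.5270 N/mm^2


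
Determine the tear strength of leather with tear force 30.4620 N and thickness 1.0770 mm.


Formula: Tear strength = force / thickness
Substituting: Tear strength = 30.4620 / 1.0770
Result: 28.2841 N/mm


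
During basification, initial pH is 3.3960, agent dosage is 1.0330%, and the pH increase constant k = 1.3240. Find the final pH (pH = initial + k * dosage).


Formula: pH_final = pH_initial + k * base_pct
Substituting: pH_final = 3.3960 + 1.3240 * 1.0330
Result: 4.7637


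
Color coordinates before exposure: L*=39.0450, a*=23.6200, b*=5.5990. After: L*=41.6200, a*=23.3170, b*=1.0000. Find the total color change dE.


dL = 2.5750, da = -0.3030, db = -4.5990
dE = sqrt(2.5750^2 + (-0.3030)^2 + (-4.5990)^2) = 5.2795


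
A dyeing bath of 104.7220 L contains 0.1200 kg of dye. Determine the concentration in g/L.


Formula: Conc = dye_mass(kg) / volume(L) * 1000
Substituting: Conc = 0.1200 / 104.7220 * 1000
Result: 1.1459 g/L


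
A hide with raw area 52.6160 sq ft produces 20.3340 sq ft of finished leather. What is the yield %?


Formula: Yield = finished / raw * 100
Substituting: Yield = 20.3340 / 52.6160 * 100
Result: 38.6460 %


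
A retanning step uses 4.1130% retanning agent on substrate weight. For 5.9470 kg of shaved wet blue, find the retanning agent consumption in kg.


Formula: Retan = substrate * pct / 100
Substituting: Retan = 5.9470 * 4.1130 / 100
Result: 0.2446 kg


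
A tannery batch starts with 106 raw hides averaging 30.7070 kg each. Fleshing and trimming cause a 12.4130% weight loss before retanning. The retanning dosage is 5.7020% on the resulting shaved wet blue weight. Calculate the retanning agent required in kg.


Total_raw = N * avg_wt = 106 * 30.7070 = 3254.9420 kg
Substrate = Total_raw * (1 - loss/100) = 3254.9420 * (1 - 12.4130/100) = 2850.9060 kg
Retan = Substrate * pct / 100 = 2850.9060 * 5.7020 / 100 = 162.5587 kg


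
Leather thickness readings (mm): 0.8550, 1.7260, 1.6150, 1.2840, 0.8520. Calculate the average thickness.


Formula: Average = sum / n
Substituting: Average = 6.3320 / 5
Result: 1.2664 mm


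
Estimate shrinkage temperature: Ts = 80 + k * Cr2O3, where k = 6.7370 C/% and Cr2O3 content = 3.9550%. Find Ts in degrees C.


Formula: Ts = 80 + k * Cr2O3
Substituting: Ts = 80 + 6.7370 * 3.9550
Result: 106.6448 C


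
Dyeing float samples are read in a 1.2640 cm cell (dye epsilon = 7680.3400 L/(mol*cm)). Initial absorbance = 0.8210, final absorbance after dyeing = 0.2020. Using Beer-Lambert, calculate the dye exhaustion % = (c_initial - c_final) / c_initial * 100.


c_initial = A_i / (epsilon * l) = 0.8210 / (7680.3400 * 1.2640) = 8.4570e-05 mol/L
c_final = A_f / (epsilon * l) = 0.2020 / (7680.3400 * 1.2640) = 2.0808e-05 mol/L
Exhaustion = (c_initial - c_final) / c_initial * 100 = (8.4570e-05 - 2.0808e-05) / 8.4570e-05 * 100 = 75.3959 %


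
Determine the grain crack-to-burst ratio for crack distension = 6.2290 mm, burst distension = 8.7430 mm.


Formula: Ratio = crack / burst
Substituting: Ratio = 6.2290 / 8.7430
Result: 0.7125


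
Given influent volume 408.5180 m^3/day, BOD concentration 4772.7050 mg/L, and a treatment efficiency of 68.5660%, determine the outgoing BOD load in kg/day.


Load_in = volume * conc / 1000 = 408.5180 * 4772.7050 / 1000 = 1949.7359 kg/day
Removed = Load_in * eff / 100 = 1949.7359 * 68.5660 / 100 = 1336.8559 kg/day
Load_out = Load_in - Removed = 1949.7359 - 1336.8559 = 612.8800 kg/day


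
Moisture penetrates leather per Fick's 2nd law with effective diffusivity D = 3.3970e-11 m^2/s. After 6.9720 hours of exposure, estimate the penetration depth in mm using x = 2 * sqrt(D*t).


t = 6.9720 hr * 3600 = 25099.2000 s
D * t = 3.3970e-11 * 25099.2000 = 8.5262e-07
x = 2 * sqrt(D*t) = 2 * sqrt(8.5262e-07) = 0.00184675 m = 1.8467 mm


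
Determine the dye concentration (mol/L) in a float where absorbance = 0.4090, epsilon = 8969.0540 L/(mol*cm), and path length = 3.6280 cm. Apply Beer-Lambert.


Formula: c = A / (epsilon * l)
Substituting: c = 0.4090 / (8969.0540 * 3.6280)
Result: 1.2569e-05 mol/L


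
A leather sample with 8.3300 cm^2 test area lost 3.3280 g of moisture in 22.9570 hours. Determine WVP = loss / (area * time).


Formula: WVP = loss / (area * time)
Substituting: WVP = 3.3280 / (8.3300 * 22.9570)
Result: 0.017403 g/(cm^2*hr)


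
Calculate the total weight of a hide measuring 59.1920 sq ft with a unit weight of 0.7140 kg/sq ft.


Formula: Weight = area * weight_per_sqft
Substituting: Weight = 59.1920 * 0.7140
Result: 42.2631 kg


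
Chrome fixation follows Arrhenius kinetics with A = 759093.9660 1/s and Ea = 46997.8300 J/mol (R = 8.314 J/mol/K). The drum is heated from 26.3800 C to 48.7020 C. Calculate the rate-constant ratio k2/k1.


T1 = 26.3800 + 273.15 = 299.5300 K; T2 = 48.7020 + 273.15 = 321.8520 K
k1 = A * exp(-Ea/(R*T1)) = 759093.9660 * exp(-46997.8300/(8.314*299.5300)) = 0.00483181 1/s
k2 = A * exp(-Ea/(R*T2)) = 759093.9660 * exp(-46997.8300/(8.314*321.8520)) = 0.0178877 1/s
k2/k1 = 0.0178877 / 0.00483181 = 3.7021


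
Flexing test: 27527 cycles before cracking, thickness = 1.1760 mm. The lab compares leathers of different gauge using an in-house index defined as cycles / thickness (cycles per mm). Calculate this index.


Formula: Index = cycles / thickness
Substituting: Index = 27527 / 1.1760
Result: 23407.3129 cycles/mm


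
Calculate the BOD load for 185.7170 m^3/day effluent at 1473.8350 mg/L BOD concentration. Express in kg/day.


Formula: BOD_load = volume * conc / 1000
Substituting: BOD_load = 185.7170 * 1473.8350 / 1000
Result: 273.7162 kg/day


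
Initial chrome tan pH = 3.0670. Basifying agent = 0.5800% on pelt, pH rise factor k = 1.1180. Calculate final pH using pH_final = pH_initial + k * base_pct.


Formula: pH_final = pH_initial + k * base_pct
Substituting: pH_final = 3.0670 + 1.1180 * 0.5800
Result: 3.7154


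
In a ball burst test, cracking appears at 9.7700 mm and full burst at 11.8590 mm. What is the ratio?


Formula: Ratio = crack / burst
Substituting: Ratio = 9.7700 / 11.8590
Result: 0.8238


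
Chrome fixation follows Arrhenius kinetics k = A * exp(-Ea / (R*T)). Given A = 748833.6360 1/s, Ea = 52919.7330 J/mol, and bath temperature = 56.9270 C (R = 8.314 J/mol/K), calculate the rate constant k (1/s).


T_K = T_C + 273.15 = 56.9270 + 273.15 = 330.0770 K
exponent = -Ea / (R * T_K) = -52919.7330 / (8.314 * 330.0770) = -19.2838
k = A * exp(exponent) = 748833.6360 * exp(-19.2838) = 0.00315895 1/s


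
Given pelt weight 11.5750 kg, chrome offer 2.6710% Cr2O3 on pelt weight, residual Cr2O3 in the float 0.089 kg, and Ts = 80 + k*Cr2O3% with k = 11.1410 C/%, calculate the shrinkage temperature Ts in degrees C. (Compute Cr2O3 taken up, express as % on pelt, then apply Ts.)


Offered = pelt * offer_pct / 100 = 11.5750 * 2.6710 / 100 = 0.3092 kg
Uptake = offered - residual = 0.3092 - 0.089 = 0.2202 kg
Cr2O3% on pelt = uptake / pelt * 100 = 0.2202 / 11.5750 * 100 = 1.9021 %
Ts = 80 + k * Cr2O3% = 80 + 11.1410 * 1.9021 = 101.1913 C


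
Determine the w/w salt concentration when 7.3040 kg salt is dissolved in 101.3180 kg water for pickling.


Formula: Conc = salt / (water + salt) * 100
Substituting: Conc = 7.3040 / (101.3180 + 7.3040) * 100
Result: 6.7242 %


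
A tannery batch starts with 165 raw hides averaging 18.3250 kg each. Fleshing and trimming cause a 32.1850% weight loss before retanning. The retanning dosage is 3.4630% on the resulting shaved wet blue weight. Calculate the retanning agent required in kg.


Total_raw = N * avg_wt = 165 * 18.3250 = 3023.6250 kg
Substrate = Total_raw * (1 - loss/100) = 3023.6250 * (1 - 32.1850/100) = 2050.4713 kg
Retan = Substrate * pct / 100 = 2050.4713 * 3.4630 / 100 = 71.0078 kg


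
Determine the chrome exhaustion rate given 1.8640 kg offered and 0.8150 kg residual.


Formula: Uptake = (offered - residual) / offered * 100
Substituting: Uptake = (1.8640 - 0.8150) / 1.8640 * 100
Result: 56.2768 %


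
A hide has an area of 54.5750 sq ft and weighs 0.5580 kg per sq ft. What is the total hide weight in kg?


Formula: Weight = area * weight_per_sqft
Substituting: Weight = 54.5750 * 0.5580
Result: 30.4529 kg


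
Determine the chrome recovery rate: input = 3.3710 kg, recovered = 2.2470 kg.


Formula: Recovery = recovered / input * 100
Substituting: Recovery = 2.2470 / 3.3710 * 100
Result: 66.6568 %


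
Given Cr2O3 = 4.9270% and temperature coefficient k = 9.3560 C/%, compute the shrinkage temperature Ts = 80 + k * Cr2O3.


Formula: Ts = 80 + k * Cr2O3
Substituting: Ts = 80 + 9.3560 * 4.9270
Result: 126.0970 C


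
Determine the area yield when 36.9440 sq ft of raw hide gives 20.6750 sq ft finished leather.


Formula: Yield = finished / raw * 100
Substituting: Yield = 20.6750 / 36.9440 * 100
Result: 55.9631 %


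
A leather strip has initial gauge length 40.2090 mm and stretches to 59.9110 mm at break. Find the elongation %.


Formula: Elongation = (Lf - L0) / L0 * 100
Substituting: Elongation = (59.9110 - 40.2090) / 40.2090 * 100
Result: 48.9990 %


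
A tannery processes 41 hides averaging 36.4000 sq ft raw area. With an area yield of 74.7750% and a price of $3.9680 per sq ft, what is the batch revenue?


Raw_total = N * avg_area = 41 * 36.4000 = 1492.4000 sq ft
Finished = Raw_total * yield / 100 = 1492.4000 * 74.7750 / 100 = 1115.9421 sq ft
Value = Finished * price = 1115.9421 * 3.9680 = 4428.0583 $


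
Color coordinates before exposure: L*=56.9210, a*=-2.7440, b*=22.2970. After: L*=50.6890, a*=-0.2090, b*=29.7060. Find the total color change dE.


dL = -6.2320, da = 2.5350, db = 7.4090
dE = sqrt((-6.2320)^2 + 2.5350^2 + 7.4090^2) = 10.0079
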